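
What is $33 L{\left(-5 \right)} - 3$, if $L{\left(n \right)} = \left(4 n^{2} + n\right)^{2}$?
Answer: $297822$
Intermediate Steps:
$L{\left(n \right)} = \left(n + 4 n^{2}\right)^{2}$
$33 L{\left(-5 \right)} - 3 = 33 \left(-5\right)^{2} \left(1 + 4 \left(-5\right)\right)^{2} - 3 = 33 \cdot 25 \left(1 - 20\right)^{2} - 3 = 33 \cdot 25 \left(-19\right)^{2} - 3 = 33 \cdot 25 \cdot 361 - 3 = 33 \cdot 9025 - 3 = 297825 - 3 = 297822$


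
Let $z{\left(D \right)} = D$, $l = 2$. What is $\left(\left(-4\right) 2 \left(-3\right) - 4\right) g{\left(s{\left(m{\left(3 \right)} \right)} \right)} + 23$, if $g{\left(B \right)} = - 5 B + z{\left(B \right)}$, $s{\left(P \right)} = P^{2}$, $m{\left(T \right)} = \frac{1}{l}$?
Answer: $3$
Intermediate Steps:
$m{\left(T \right)} = \frac{1}{2}$
$g{\left(B \right)} = - 4 B$ ($g{\left(B \right)} = - 5 B + B = - 4 B$)
$\left(\left(-4\right) 2 \left(-3\right) - 4\right) g{\left(s{\left(m{\left(3 \right)} \right)} \right)} + 23 = \left(\left(-4\right) 2 \left(-3\right) - 4\right) \left(- \frac{4}{4}\right) + 23 = \left(\left(-8\right) \left(-3\right) - 4\right) \left(\left(-4\right) \frac{1}{4}\right) + 23 = \left(24 - 4\right) \left(-1\right) + 23 = 20 \left(-1\right) + 23 = -20 + 23 = 3$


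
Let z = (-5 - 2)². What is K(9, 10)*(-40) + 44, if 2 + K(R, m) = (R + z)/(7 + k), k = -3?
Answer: -456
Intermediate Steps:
z = 49 (z = (-7)² = 49)
K(R, m) = 41/4 + R/4 (K(R, m) = -2 + (R + 49)/(7 - 3) = -2 + (49 + R)/4 = -2 + (49 + R)*(¼) = -2 + (49/4 + R/4) = 41/4 + R/4)
K(9, 10)*(-40) + 44 = (41/4 + (¼)*9)*(-40) + 44 = (41/4 + 9/4)*(-40) + 44 = (25/2)*(-40) + 44 = -500 + 44 = -456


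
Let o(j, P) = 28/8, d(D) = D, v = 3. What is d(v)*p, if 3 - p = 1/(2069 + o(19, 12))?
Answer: 37299/4145 ≈ 8.9986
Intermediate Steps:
o(j, P) = 7/2 (o(j, P) = 28*(⅛) = 7/2)
p = 12433/4145 (p = 3 - 1/(2069 + 7/2) = 3 - 1/4145/2 = 3 - 1*2/4145 = 3 - 2/4145 = 12433/4145 ≈ 2.9995)
d(v)*p = 3*(12433/4145) = 37299/4145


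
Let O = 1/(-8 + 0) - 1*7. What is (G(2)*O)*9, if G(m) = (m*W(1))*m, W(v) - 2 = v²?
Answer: -1539/2 ≈ -769.50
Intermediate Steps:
W(v) = 2 + v²
O = -57/8 (O = 1/(-8) - 7 = -⅛ - 7 = -57/8 ≈ -7.1250)
G(m) = 3*m² (G(m) = (m*(2 + 1²))*m = (m*(2 + 1))*m = (m*3)*m = (3*m)*m = 3*m²)
(G(2)*O)*9 = ((3*2²)*(-57/8))*9 = ((3*4)*(-57/8))*9 = (12*(-57/8))*9 = -171/2*9 = -1539/2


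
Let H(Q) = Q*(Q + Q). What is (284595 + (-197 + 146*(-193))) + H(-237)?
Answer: 368558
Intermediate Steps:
H(Q) = 2*Q² (H(Q) = Q*(2*Q) = 2*Q²)
(284595 + (-197 + 146*(-193))) + H(-237) = (284595 + (-197 + 146*(-193))) + 2*(-237)² = (284595 + (-197 - 28178)) + 2*56169 = (284595 - 28375) + 112338 = 256220 + 112338 = 368558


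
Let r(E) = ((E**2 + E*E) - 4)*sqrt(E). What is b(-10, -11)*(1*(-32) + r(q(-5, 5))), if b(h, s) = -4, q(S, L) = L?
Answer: 128 - 184*sqrt(5) ≈ -283.44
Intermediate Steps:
r(E) = sqrt(E)*(-4 + 2*E**2) (r(E) = ((E**2 + E**2) - 4)*sqrt(E) = (2*E**2 - 4)*sqrt(E) = (-4 + 2*E**2)*sqrt(E) = sqrt(E)*(-4 + 2*E**2))
b(-10, -11)*(1*(-32) + r(q(-5, 5))) = -4*(1*(-32) + 2*sqrt(5)*(-2 + 5**2)) = -4*(-32 + 2*sqrt(5)*(-2 + 25)) = -4*(-32 + 2*sqrt(5)*23) = -4*(-32 + 46*sqrt(5)) = 128 - 184*sqrt(5)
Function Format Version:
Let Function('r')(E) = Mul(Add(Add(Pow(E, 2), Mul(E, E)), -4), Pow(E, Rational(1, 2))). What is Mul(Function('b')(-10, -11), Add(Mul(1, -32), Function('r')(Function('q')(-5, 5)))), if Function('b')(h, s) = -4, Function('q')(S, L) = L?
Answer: Add(128, Mul(-184, Pow(5, Rational(1, 2)))) ≈ -283.44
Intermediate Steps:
Function('r')(E) = Mul(Pow(E, Rational(1, 2)), Add(-4, Mul(2, Pow(E, 2)))) (Function('r')(E) = Mul(Add(Add(Pow(E, 2), Pow(E, 2)), -4), Pow(E, Rational(1, 2))) = Mul(Add(Mul(2, Pow(E, 2)), -4), Pow(E, Rational(1, 2))) = Mul(Add(-4, Mul(2, Pow(E, 2))), Pow(E, Rational(1, 2))) = Mul(Pow(E, Rational(1, 2)), Add(-4, Mul(2, Pow(E, 2)))))
Mul(Function('b')(-10, -11), Add(Mul(1, -32), Function('r')(Function('q')(-5, 5)))) = Mul(-4, Add(Mul(1, -32), Mul(2, Pow(5, Rational(1, 2)), Add(-2, Pow(5, 2))))) = Mul(-4, Add(-32, Mul(2, Pow(5, Rational(1, 2)), Add(-2, 25)))) = Mul(-4, Add(-32, Mul(2, Pow(5, Rational(1, 2)), 23))) = Mul(-4, Add(-32, Mul(46, Pow(5, Rational(1, 2))))) = Add(128, Mul(-184, Pow(5, Rational(1, 2))))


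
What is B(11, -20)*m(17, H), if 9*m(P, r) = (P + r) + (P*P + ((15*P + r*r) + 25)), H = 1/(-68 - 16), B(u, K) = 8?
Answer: 4134733/7938 ≈ 520.88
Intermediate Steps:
H = -1/84 (H = 1/(-84) = -1/84 ≈ -0.011905)
m(P, r) = 25/9 + r/9 + P²/9 + r²/9 + 16*P/9 (m(P, r) = ((P + r) + (P*P + ((15*P + r*r) + 25)))/9 = ((P + r) + (P² + ((15*P + r²) + 25)))/9 = ((P + r) + (P² + ((r² + 15*P) + 25)))/9 = ((P + r) + (P² + (25 + r² + 15*P)))/9 = ((P + r) + (25 + P² + r² + 15*P))/9 = (25 + r + P² + r² + 16*P)/9 = 25/9 + r/9 + P²/9 + r²/9 + 16*P/9)
B(11, -20)*m(17, H) = 8*(25/9 + (⅑)*(-1/84) + (⅑)*17² + (-1/84)²/9 + (16/9)*17) = 8*(25/9 - 1/756 + (⅑)*289 + (⅑)*(1/7056) + 272/9) = 8*(25/9 - 1/756 + 289/9 + 1/63504 + 272/9) = 8*(4134733/63504) = 4134733/7938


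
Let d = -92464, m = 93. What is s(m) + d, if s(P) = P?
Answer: -92371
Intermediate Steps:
s(m) + d = 93 - 92464 = -92371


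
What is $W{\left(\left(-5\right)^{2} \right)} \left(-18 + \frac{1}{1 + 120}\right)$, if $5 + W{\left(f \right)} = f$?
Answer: $- \frac{43540}{121} \approx -359.83$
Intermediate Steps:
$W{\left(f \right)} = -5 + f$
$W{\left(\left(-5\right)^{2} \right)} \left(-18 + \frac{1}{1 + 120}\right) = \left(-5 + \left(-5\right)^{2}\right) \left(-18 + \frac{1}{1 + 120}\right) = \left(-5 + 25\right) \left(-18 + \frac{1}{121}\right) = 20 \left(-18 + \frac{1}{121}\right) = 20 \left(- \frac{2177}{121}\right) = - \frac{43540}{121}$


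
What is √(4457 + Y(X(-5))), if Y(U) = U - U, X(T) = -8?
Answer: √4457 ≈ 66.761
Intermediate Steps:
Y(U) = 0
√(4457 + Y(X(-5))) = √(4457 + 0) = √4457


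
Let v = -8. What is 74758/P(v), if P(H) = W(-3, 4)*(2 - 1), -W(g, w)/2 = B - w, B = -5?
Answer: 37379/9 ≈ 4153.2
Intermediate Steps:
W(g, w) = 10 + 2*w (W(g, w) = -2*(-5 - w) = 10 + 2*w)
P(H) = 18 (P(H) = (10 + 2*4)*(2 - 1) = (10 + 8)*1 = 18*1 = 18)
74758/P(v) = 74758/18 = 74758*(1/18) = 37379/9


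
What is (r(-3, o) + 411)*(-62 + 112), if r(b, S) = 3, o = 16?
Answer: 20700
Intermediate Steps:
(r(-3, o) + 411)*(-62 + 112) = (3 + 411)*(-62 + 112) = 414*50 = 20700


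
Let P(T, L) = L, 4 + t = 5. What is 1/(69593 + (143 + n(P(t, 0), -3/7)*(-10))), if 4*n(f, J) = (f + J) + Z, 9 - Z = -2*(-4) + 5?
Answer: 14/976459 ≈ 1.4338e-5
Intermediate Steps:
Z = -4 (Z = 9 - (-2*(-4) + 5) = 9 - (8 + 5) = 9 - 1*13 = 9 - 13 = -4)
t = 1 (t = -4 + 5 = 1)
n(f, J) = -1 + J/4 + f/4 (n(f, J) = ((f + J) - 4)/4 = ((J + f) - 4)/4 = (-4 + J + f)/4 = -1 + J/4 + f/4)
1/(69593 + (143 + n(P(t, 0), -3/7)*(-10))) = 1/(69593 + (143 + (-1 + (-3/7)/4 + (¼)*0)*(-10))) = 1/(69593 + (143 + (-1 + (-3*⅐)/4 + 0)*(-10))) = 1/(69593 + (143 + (-1 + (¼)*(-3/7) + 0)*(-10))) = 1/(69593 + (143 + (-1 - 3/28 + 0)*(-10))) = 1/(69593 + (143 - 31/28*(-10))) = 1/(69593 + (143 + 155/14)) = 1/(69593 + 2157/14) = 1/(976459/14) = 14/976459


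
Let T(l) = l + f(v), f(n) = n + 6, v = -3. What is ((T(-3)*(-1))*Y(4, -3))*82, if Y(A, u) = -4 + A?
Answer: 0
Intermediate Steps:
f(n) = 6 + n
T(l) = 3 + l (T(l) = l + (6 - 3) = l + 3 = 3 + l)
((T(-3)*(-1))*Y(4, -3))*82 = (((3 - 3)*(-1))*(-4 + 4))*82 = ((0*(-1))*0)*82 = (0*0)*82 = 0*82 = 0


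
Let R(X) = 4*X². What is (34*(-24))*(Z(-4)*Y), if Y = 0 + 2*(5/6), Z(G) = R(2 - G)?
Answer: -195840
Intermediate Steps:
Z(G) = 4*(2 - G)²
Y = 5/3 (Y = 0 + 2*(5*(⅙)) = 0 + 2*(⅚) = 0 + 5/3 = 5/3 ≈ 1.6667)
(34*(-24))*(Z(-4)*Y) = (34*(-24))*((4*(-2 - 4)²)*(5/3)) = -816*4*(-6)²*5/3 = -816*4*36*5/3 = -117504*5/3 = -816*240 = -195840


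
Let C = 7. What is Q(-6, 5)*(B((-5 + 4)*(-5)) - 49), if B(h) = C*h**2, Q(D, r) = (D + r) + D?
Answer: -882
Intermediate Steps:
Q(D, r) = r + 2*D
B(h) = 7*h**2
Q(-6, 5)*(B((-5 + 4)*(-5)) - 49) = (5 + 2*(-6))*(7*((-5 + 4)*(-5))**2 - 49) = (5 - 12)*(7*(-1*(-5))**2 - 49) = -7*(7*5**2 - 49) = -7*(7*25 - 49) = -7*(175 - 49) = -7*126 = -882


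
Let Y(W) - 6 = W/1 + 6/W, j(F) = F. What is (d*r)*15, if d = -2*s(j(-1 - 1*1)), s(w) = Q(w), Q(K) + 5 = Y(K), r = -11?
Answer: -1320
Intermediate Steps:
Y(W) = 6 + W + 6/W (Y(W) = 6 + (W/1 + 6/W) = 6 + (W*1 + 6/W) = 6 + (W + 6/W) = 6 + W + 6/W)
Q(K) = 1 + K + 6/K (Q(K) = -5 + (6 + K + 6/K) = 1 + K + 6/K)
s(w) = 1 + w + 6/w
d = 8 (d = -2*(1 + (-1 - 1*1) + 6/(-1 - 1*1)) = -2*(1 + (-1 - 1) + 6/(-1 - 1)) = -2*(1 - 2 + 6/(-2)) = -2*(1 - 2 + 6*(-½)) = -2*(1 - 2 - 3) = -2*(-4) = 8)
(d*r)*15 = (8*(-11))*15 = -88*15 = -1320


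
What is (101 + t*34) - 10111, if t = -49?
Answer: -11676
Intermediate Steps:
(101 + t*34) - 10111 = (101 - 49*34) - 10111 = (101 - 1666) - 10111 = -1565 - 10111 = -11676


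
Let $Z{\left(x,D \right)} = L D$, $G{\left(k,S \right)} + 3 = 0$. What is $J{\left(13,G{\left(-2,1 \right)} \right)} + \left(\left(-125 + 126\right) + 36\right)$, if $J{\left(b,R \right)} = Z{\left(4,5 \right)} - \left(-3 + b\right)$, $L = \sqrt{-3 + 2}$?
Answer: $27 + 5 i \approx 27.0 + 5.0 i$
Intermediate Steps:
$G{\left(k,S \right)} = -3$ ($G{\left(k,S \right)} = -3 + 0 = -3$)
$L = i$ ($L = \sqrt{-1} = i \approx 1.0 i$)
$Z{\left(x,D \right)} = i D$
$J{\left(b,R \right)} = 3 - b + 5 i$ ($J{\left(b,R \right)} = i 5 - \left(-3 + b\right) = 5 i - \left(-3 + b\right) = 3 - b + 5 i$)
$J{\left(13,G{\left(-2,1 \right)} \right)} + \left(\left(-125 + 126\right) + 36\right) = \left(3 - 13 + 5 i\right) + \left(\left(-125 + 126\right) + 36\right) = \left(3 - 13 + 5 i\right) + \left(1 + 36\right) = \left(-10 + 5 i\right) + 37 = 27 + 5 i$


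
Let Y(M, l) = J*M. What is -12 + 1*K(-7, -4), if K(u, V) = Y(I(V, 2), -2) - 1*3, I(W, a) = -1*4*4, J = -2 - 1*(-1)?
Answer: 1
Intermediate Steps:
J = -1 (J = -2 + 1 = -1)
I(W, a) = -16 (I(W, a) = -4*4 = -16)
Y(M, l) = -M
K(u, V) = 13 (K(u, V) = -1*(-16) - 1*3 = 16 - 3 = 13)
-12 + 1*K(-7, -4) = -12 + 1*13 = -12 + 13 = 1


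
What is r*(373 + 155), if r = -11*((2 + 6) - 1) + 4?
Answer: -38544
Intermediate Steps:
r = -73 (r = -11*(8 - 1) + 4 = -11*7 + 4 = -77 + 4 = -73)
r*(373 + 155) = -73*(373 + 155) = -73*528 = -38544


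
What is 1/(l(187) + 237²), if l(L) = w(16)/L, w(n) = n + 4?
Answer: 187/10503623 ≈ 1.7803e-5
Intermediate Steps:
w(n) = 4 + n
l(L) = 20/L (l(L) = (4 + 16)/L = 20/L)
1/(l(187) + 237²) = 1/(20/187 + 237²) = 1/(20*(1/187) + 56169) = 1/(20/187 + 56169) = 1/(10503623/187) = 187/10503623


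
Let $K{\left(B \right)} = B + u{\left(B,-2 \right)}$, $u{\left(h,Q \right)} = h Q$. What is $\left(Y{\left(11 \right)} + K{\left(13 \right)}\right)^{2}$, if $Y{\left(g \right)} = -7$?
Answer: $400$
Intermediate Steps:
$u{\left(h,Q \right)} = Q h$
$K{\left(B \right)} = - B$ ($K{\left(B \right)} = B - 2 B = - B$)
$\left(Y{\left(11 \right)} + K{\left(13 \right)}\right)^{2} = \left(-7 - 13\right)^{2} = \left(-20\right)^{2} = 400$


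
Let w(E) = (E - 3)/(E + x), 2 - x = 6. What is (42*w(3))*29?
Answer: 0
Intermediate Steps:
x = -4 (x = 2 - 1*6 = 2 - 6 = -4)
w(E) = (-3 + E)/(-4 + E) (w(E) = (E - 3)/(E - 4) = (-3 + E)/(-4 + E))
(42*w(3))*29 = (42*((-3 + 3)/(-4 + 3)))*29 = (42*(0/(-1)))*29 = (42*(-1*0))*29 = (42*0)*29 = 0*29 = 0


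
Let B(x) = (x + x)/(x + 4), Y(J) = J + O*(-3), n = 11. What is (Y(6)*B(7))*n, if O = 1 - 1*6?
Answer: 294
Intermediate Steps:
O = -5 (O = 1 - 6 = -5)
Y(J) = 15 + J (Y(J) = J - 5*(-3) = J + 15 = 15 + J)
B(x) = 2*x/(4 + x) (B(x) = (2*x)/(4 + x) = 2*x/(4 + x))
(Y(6)*B(7))*n = ((15 + 6)*(2*7/(4 + 7)))*11 = (21*(2*7/11))*11 = (21*(2*7*(1/11)))*11 = (21*(14/11))*11 = (294/11)*11 = 294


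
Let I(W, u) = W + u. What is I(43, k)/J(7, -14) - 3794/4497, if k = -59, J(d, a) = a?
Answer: 9418/31479 ≈ 0.29918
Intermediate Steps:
I(43, k)/J(7, -14) - 3794/4497 = (43 - 59)/(-14) - 3794/4497 = -16*(-1/14) - 3794*1/4497 = 8/7 - 3794/4497 = 9418/31479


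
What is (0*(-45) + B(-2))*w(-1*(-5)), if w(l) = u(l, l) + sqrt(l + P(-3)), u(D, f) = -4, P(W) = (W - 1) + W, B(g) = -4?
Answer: 16 - 4*I*sqrt(2) ≈ 16.0 - 5.6569*I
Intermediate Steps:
P(W) = -1 + 2*W (P(W) = (-1 + W) + W = -1 + 2*W)
w(l) = -4 + sqrt(-7 + l) (w(l) = -4 + sqrt(l + (-1 + 2*(-3))) = -4 + sqrt(l + (-1 - 6)) = -4 + sqrt(l - 7) = -4 + sqrt(-7 + l))
(0*(-45) + B(-2))*w(-1*(-5)) = (0*(-45) - 4)*(-4 + sqrt(-7 - 1*(-5))) = (0 - 4)*(-4 + sqrt(-7 + 5)) = -4*(-4 + sqrt(-2)) = -4*(-4 + I*sqrt(2)) = 16 - 4*I*sqrt(2)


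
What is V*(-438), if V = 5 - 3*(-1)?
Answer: -3504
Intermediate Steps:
V = 8 (V = 5 + 3 = 8)
V*(-438) = 8*(-438) = -3504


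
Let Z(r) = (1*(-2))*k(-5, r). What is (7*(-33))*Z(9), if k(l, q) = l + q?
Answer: 1848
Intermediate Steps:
Z(r) = 10 - 2*r (Z(r) = (1*(-2))*(-5 + r) = -2*(-5 + r) = 10 - 2*r)
(7*(-33))*Z(9) = (7*(-33))*(10 - 2*9) = -231*(10 - 18) = -231*(-8) = 1848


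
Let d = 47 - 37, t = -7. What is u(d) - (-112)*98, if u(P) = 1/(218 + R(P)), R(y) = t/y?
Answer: 23850858/2173 ≈ 10976.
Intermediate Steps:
d = 10
R(y) = -7/y
u(P) = 1/(218 - 7/P)
u(d) - (-112)*98 = 10/(-7 + 218*10) - (-112)*98 = 10/(-7 + 2180) - 1*(-10976) = 10/2173 + 10976 = 23850858/2173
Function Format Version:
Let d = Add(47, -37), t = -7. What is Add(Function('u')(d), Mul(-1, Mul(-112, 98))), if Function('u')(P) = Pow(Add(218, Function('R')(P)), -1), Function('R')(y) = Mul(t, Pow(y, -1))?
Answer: Rational(23850858, 2173) ≈ 10976.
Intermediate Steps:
d = 10
Function('R')(y) = Mul(-7, Pow(y, -1))
Function('u')(P) = Pow(Add(218, Mul(-7, Pow(P, -1))), -1)
Add(Function('u')(d), Mul(-1, Mul(-112, 98))) = Add(Mul(10, Pow(Add(-7, Mul(218, 10)), -1)), Mul(-1, Mul(-112, 98))) = Add(Mul(10, Pow(Add(-7, 2180), -1)), Mul(-1, -10976)) = Add(Mul(10, Pow(2173, -1)), 10976) = Add(Mul(10, Rational(1, 2173)), 10976) = Add(Rational(10, 2173), 10976) = Rational(23850858, 2173)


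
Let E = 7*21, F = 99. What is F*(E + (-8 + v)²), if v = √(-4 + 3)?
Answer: 20790 - 1584*I ≈ 20790.0 - 1584.0*I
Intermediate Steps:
v = I (v = √(-1) = I ≈ 1.0*I)
E = 147
F*(E + (-8 + v)²) = 99*(147 + (-8 + I)²) = 14553 + 99*(-8 + I)²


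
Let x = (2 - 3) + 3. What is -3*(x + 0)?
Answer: -6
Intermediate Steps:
x = 2 (x = -1 + 3 = 2)
-3*(x + 0) = -3*(2 + 0) = -3*2 = -6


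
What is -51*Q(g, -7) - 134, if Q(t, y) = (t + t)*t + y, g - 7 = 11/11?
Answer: -6305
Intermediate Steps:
g = 8 (g = 7 + 11/11 = 7 + 11*(1/11) = 7 + 1 = 8)
Q(t, y) = y + 2*t² (Q(t, y) = (2*t)*t + y = 2*t² + y = y + 2*t²)
-51*Q(g, -7) - 134 = -51*(-7 + 2*8²) - 134 = -51*(-7 + 2*64) - 134 = -51*(-7 + 128) - 134 = -51*121 - 134 = -6171 - 134 = -6305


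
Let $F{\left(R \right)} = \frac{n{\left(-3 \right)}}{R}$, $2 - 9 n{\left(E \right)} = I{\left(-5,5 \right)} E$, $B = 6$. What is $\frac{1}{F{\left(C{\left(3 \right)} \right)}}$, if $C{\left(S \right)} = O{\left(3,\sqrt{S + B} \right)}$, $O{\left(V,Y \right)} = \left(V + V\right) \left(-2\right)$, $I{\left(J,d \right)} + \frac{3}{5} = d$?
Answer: $- \frac{135}{19} \approx -7.1053$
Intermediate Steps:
$I{\left(J,d \right)} = - \frac{3}{5} + d$
$O{\left(V,Y \right)} = - 4 V$ ($O{\left(V,Y \right)} = 2 V \left(-2\right) = - 4 V$)
$C{\left(S \right)} = -12$ ($C{\left(S \right)} = \left(-4\right) 3 = -12$)
$n{\left(E \right)} = \frac{2}{9} - \frac{22 E}{45}$ ($n{\left(E \right)} = \frac{2}{9} - \frac{\left(- \frac{3}{5} + 5\right) E}{9} = \frac{2}{9} - \frac{\frac{22}{5} E}{9} = \frac{2}{9} - \frac{22 E}{45}$)
$F{\left(R \right)} = \frac{76}{45 R}$ ($F{\left(R \right)} = \frac{\frac{2}{9} - - \frac{22}{15}}{R} = \frac{\frac{2}{9} + \frac{22}{15}}{R} = \frac{76}{45 R}$)
$\frac{1}{F{\left(C{\left(3 \right)} \right)}} = \frac{1}{\frac{76}{45} \frac{1}{-12}} = \frac{1}{\frac{76}{45} \left(- \frac{1}{12}\right)} = \frac{1}{- \frac{19}{135}} = - \frac{135}{19}$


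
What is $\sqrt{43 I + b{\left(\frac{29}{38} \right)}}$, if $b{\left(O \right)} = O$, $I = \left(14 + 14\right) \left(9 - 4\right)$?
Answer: $\frac{3 \sqrt{965998}}{38} \approx 77.594$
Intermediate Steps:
$I = 140$ ($I = 28 \cdot 5 = 140$)
$\sqrt{43 I + b{\left(\frac{29}{38} \right)}} = \sqrt{43 \cdot 140 + \frac{29}{38}} = \sqrt{6020 + 29 \cdot \frac{1}{38}} = \sqrt{6020 + \frac{29}{38}} = \sqrt{\frac{228789}{38}} = \frac{3 \sqrt{965998}}{38}$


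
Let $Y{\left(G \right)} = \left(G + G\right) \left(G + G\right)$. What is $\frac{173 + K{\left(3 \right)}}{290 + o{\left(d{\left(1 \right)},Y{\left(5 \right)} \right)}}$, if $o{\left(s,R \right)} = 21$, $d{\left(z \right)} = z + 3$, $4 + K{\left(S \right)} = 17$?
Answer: $\frac{186}{311} \approx 0.59807$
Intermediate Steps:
$K{\left(S \right)} = 13$ ($K{\left(S \right)} = -4 + 17 = 13$)
$Y{\left(G \right)} = 4 G^{2}$ ($Y{\left(G \right)} = 2 G 2 G = 4 G^{2}$)
$d{\left(z \right)} = 3 + z$
$\frac{173 + K{\left(3 \right)}}{290 + o{\left(d{\left(1 \right)},Y{\left(5 \right)} \right)}} = \frac{173 + 13}{290 + 21} = \frac{186}{311}$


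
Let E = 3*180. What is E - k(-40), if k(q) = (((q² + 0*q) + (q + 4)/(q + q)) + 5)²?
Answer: -1030771881/400 ≈ -2.5769e+6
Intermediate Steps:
k(q) = (5 + q² + (4 + q)/(2*q))² (k(q) = (((q² + 0) + (4 + q)/((2*q))) + 5)² = ((q² + (4 + q)*(1/(2*q))) + 5)² = ((q² + (4 + q)/(2*q)) + 5)² = (5 + q² + (4 + q)/(2*q))²)
E = 540
E - k(-40) = 540 - (4 + 2*(-40)³ + 11*(-40))²/(4*(-40)²) = 540 - (4 + 2*(-64000) - 440)²/(4*1600) = 540 - (4 - 128000 - 440)²/(4*1600) = 540 - (-128436)²/(4*1600) = 540 - 16495806096/(4*1600) = 540 - 1*1030987881/400 = 540 - 1030987881/400 = -1030771881/400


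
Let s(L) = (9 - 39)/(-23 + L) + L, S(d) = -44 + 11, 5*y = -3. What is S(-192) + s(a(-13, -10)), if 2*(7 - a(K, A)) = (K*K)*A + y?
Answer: 67941549/82930 ≈ 819.26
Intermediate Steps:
y = -3/5 (y = (1/5)*(-3) = -3/5 ≈ -0.60000)
S(d) = -33
a(K, A) = 73/10 - A*K**2/2 (a(K, A) = 7 - ((K*K)*A - 3/5)/2 = 7 - (K**2*A - 3/5)/2 = 7 - (A*K**2 - 3/5)/2 = 7 - (-3/5 + A*K**2)/2 = 7 + (3/10 - A*K**2/2) = 73/10 - A*K**2/2)
s(L) = L - 30/(-23 + L) (s(L) = -30/(-23 + L) + L = L - 30/(-23 + L))
S(-192) + s(a(-13, -10)) = -33 + (-30 + (73/10 - 1/2*(-10)*(-13)**2)**2 - 23*(73/10 - 1/2*(-10)*(-13)**2))/(-23 + (73/10 - 1/2*(-10)*(-13)**2)) = -33 + (-30 + (73/10 - 1/2*(-10)*169)**2 - 23*(73/10 - 1/2*(-10)*169))/(-23 + (73/10 - 1/2*(-10)*169)) = -33 + (-30 + (73/10 + 845)**2 - 23*(73/10 + 845))/(-23 + (73/10 + 845)) = -33 + (-30 + (8523/10)**2 - 23*8523/10)/(-23 + 8523/10) = -33 + (-30 + 72641529/100 - 196029/10)/(8293/10) = -33 + (10/8293)*(70678239/100) = -33 + 70678239/82930 = 67941549/82930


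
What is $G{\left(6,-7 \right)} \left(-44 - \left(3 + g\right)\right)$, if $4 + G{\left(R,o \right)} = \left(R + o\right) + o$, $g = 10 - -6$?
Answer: $756$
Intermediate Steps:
$g = 16$ ($g = 10 + 6 = 16$)
$G{\left(R,o \right)} = -4 + R + 2 o$ ($G{\left(R,o \right)} = -4 + \left(\left(R + o\right) + o\right) = -4 + \left(R + 2 o\right) = -4 + R + 2 o$)
$G{\left(6,-7 \right)} \left(-44 - \left(3 + g\right)\right) = \left(-4 + 6 + 2 \left(-7\right)\right) \left(-44 - 19\right) = \left(-4 + 6 - 14\right) \left(-44 - 19\right) = - 12 \left(-44 - 19\right) = \left(-12\right) \left(-63\right) = 756$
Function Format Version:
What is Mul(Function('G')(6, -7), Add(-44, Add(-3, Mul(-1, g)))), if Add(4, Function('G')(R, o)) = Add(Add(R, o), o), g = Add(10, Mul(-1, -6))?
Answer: 756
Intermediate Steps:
g = 16 (g = Add(10, 6) = 16)
Function('G')(R, o) = Add(-4, R, Mul(2, o)) (Function('G')(R, o) = Add(-4, Add(Add(R, o), o)) = Add(-4, Add(R, Mul(2, o))) = Add(-4, R, Mul(2, o)))
Mul(Function('G')(6, -7), Add(-44, Add(-3, Mul(-1, g)))) = Mul(Add(-4, 6, Mul(2, -7)), Add(-44, Add(-3, Mul(-1, 16)))) = Mul(Add(-4, 6, -14), Add(-44, Add(-3, -16))) = Mul(-12, Add(-44, -19)) = Mul(-12, -63) = 756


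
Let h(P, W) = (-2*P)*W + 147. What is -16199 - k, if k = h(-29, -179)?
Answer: -5964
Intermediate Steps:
h(P, W) = 147 - 2*P*W (h(P, W) = -2*P*W + 147 = 147 - 2*P*W)
k = -10235 (k = 147 - 2*(-29)*(-179) = 147 - 10382 = -10235)
-16199 - k = -16199 - 1*(-10235) = -16199 + 10235 = -5964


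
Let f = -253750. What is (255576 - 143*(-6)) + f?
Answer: 2684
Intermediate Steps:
(255576 - 143*(-6)) + f = (255576 - 143*(-6)) - 253750 = (255576 + 858) - 253750 = 256434 - 253750 = 2684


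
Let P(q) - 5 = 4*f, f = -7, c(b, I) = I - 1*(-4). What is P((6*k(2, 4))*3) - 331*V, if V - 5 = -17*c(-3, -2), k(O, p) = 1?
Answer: 9576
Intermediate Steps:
c(b, I) = 4 + I (c(b, I) = I + 4 = 4 + I)
V = -29 (V = 5 - 17*(4 - 2) = 5 - 17*2 = 5 - 34 = -29)
P(q) = -23 (P(q) = 5 + 4*(-7) = 5 - 28 = -23)
P((6*k(2, 4))*3) - 331*V = -23 - 331*(-29) = -23 + 9599 = 9576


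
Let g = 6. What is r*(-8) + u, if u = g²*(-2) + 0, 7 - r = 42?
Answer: 208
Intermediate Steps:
r = -35 (r = 7 - 1*42 = 7 - 42 = -35)
u = -72 (u = 6²*(-2) + 0 = 36*(-2) + 0 = -72 + 0 = -72)
r*(-8) + u = -35*(-8) - 72 = 280 - 72 = 208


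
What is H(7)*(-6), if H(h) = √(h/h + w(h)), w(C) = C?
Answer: -12*√2 ≈ -16.971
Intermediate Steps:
H(h) = √(1 + h) (H(h) = √(h/h + h) = √(1 + h))
H(7)*(-6) = √(1 + 7)*(-6) = √8*(-6) = (2*√2)*(-6) = -12*√2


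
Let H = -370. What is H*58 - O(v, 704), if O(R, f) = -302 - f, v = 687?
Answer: -20454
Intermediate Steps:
H*58 - O(v, 704) = -370*58 - (-302 - 1*704) = -21460 - (-302 - 704) = -21460 - 1*(-1006) = -21460 + 1006 = -20454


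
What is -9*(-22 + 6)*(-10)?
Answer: -1440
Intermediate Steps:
-9*(-22 + 6)*(-10) = -9*(-16)*(-10) = 144*(-10) = -1440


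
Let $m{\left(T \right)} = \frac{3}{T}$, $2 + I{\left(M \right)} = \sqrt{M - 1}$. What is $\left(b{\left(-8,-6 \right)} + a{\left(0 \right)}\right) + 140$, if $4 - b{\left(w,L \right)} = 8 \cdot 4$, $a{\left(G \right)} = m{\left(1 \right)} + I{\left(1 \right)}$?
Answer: $113$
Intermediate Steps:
$I{\left(M \right)} = -2 + \sqrt{-1 + M}$ ($I{\left(M \right)} = -2 + \sqrt{M - 1} = -2 + \sqrt{-1 + M}$)
$a{\left(G \right)} = 1$ ($a{\left(G \right)} = \frac{3}{1} - \left(2 - \sqrt{-1 + 1}\right) = 3 \cdot 1 - \left(2 - \sqrt{0}\right) = 3 + \left(-2 + 0\right) = 3 - 2 = 1$)
$b{\left(w,L \right)} = -28$ ($b{\left(w,L \right)} = 4 - 8 \cdot 4 = 4 - 32 = -28$)
$\left(b{\left(-8,-6 \right)} + a{\left(0 \right)}\right) + 140 = \left(-28 + 1\right) + 140 = -27 + 140 = 113$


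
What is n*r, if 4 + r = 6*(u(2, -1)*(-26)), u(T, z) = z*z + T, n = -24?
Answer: 11328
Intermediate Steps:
u(T, z) = T + z² (u(T, z) = z² + T = T + z²)
r = -472 (r = -4 + 6*((2 + (-1)²)*(-26)) = -4 + 6*((2 + 1)*(-26)) = -4 + 6*(3*(-26)) = -4 + 6*(-78) = -4 - 468 = -472)
n*r = -24*(-472) = 11328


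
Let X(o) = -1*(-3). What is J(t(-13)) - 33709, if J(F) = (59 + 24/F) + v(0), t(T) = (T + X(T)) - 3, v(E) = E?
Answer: -437474/13 ≈ -33652.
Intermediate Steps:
X(o) = 3
t(T) = T (t(T) = (T + 3) - 3 = (3 + T) - 3 = T)
J(F) = 59 + 24/F (J(F) = (59 + 24/F) + 0 = 59 + 24/F)
J(t(-13)) - 33709 = (59 + 24/(-13)) - 33709 = (59 + 24*(-1/13)) - 33709 = (59 - 24/13) - 33709 = 743/13 - 33709 = -437474/13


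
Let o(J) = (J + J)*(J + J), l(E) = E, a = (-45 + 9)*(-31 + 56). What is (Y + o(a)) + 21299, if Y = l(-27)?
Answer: 3261272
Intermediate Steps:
a = -900 (a = -36*25 = -900)
o(J) = 4*J² (o(J) = (2*J)*(2*J) = 4*J²)
Y = -27
(Y + o(a)) + 21299 = (-27 + 4*(-900)²) + 21299 = (-27 + 4*810000) + 21299 = (-27 + 3240000) + 21299 = 3239973 + 21299 = 3261272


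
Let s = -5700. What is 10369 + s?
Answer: 4669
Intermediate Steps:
10369 + s = 10369 - 5700 = 4669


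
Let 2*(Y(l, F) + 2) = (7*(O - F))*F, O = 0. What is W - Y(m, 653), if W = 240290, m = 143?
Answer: 3465447/2 ≈ 1.7327e+6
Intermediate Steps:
Y(l, F) = -2 - 7*F²/2 (Y(l, F) = -2 + ((7*(0 - F))*F)/2 = -2 + ((7*(-F))*F)/2 = -2 + ((-7*F)*F)/2 = -2 + (-7*F²)/2 = -2 - 7*F²/2)
W - Y(m, 653) = 240290 - (-2 - 7/2*653²) = 240290 - (-2 - 7/2*426409) = 240290 - (-2 - 2984863/2) = 240290 - 1*(-2984867/2) = 240290 + 2984867/2 = 3465447/2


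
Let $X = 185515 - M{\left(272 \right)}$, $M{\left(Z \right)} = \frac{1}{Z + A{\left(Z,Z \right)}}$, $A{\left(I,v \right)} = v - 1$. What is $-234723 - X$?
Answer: $- \frac{228189233}{543} \approx -4.2024 \cdot 10^{5}$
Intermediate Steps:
$A{\left(I,v \right)} = -1 + v$ ($A{\left(I,v \right)} = v - 1 = -1 + v$)
$M{\left(Z \right)} = \frac{1}{-1 + 2 Z}$ ($M{\left(Z \right)} = \frac{1}{Z + \left(-1 + Z\right)} = \frac{1}{-1 + 2 Z}$)
$X = \frac{100734644}{543}$ ($X = 185515 - \frac{1}{-1 + 2 \cdot 272} = 185515 - \frac{1}{-1 + 544} = 185515 - \frac{1}{543} = \frac{100734644}{543} \approx 1.8552 \cdot 10^{5}$)
$-234723 - X = -234723 - \frac{100734644}{543} = - \frac{228189233}{543}$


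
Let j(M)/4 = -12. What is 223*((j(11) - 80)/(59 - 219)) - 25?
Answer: 767/5 ≈ 153.40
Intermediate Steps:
j(M) = -48 (j(M) = 4*(-12) = -48)
223*((j(11) - 80)/(59 - 219)) - 25 = 223*((-48 - 80)/(59 - 219)) - 25 = 223*(-128/(-160)) - 25 = 223*(-128*(-1/160)) - 25 = 223*(⅘) - 25 = 892/5 - 25 = 767/5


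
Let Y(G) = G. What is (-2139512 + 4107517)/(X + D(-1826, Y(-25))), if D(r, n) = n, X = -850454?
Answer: -1968005/850479 ≈ -2.3140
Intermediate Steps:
(-2139512 + 4107517)/(X + D(-1826, Y(-25))) = (-2139512 + 4107517)/(-850454 - 25) = 1968005/(-850479) = 1968005*(-1/850479) = -1968005/850479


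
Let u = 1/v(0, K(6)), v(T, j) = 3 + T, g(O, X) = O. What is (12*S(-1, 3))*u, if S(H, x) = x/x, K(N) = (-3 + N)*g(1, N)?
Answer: 4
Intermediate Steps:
K(N) = -3 + N (K(N) = (-3 + N)*1 = -3 + N)
S(H, x) = 1
u = 1/3 (u = 1/(3 + 0) = 1/3 ≈ 0.33333)
(12*S(-1, 3))*u = (12*1)*(1/3) = 12*(1/3) = 4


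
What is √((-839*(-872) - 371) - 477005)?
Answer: 6*√7062 ≈ 504.21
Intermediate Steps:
√((-839*(-872) - 371) - 477005) = √((731608 - 371) - 477005) = √(731237 - 477005) = √254232 = 6*√7062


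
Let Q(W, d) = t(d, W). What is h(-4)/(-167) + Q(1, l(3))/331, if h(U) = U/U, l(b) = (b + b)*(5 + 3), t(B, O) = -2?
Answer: -665/55277 ≈ -0.012030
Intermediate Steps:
l(b) = 16*b (l(b) = (2*b)*8 = 16*b)
h(U) = 1
Q(W, d) = -2
h(-4)/(-167) + Q(1, l(3))/331 = 1/(-167) - 2/331 = 1*(-1/167) - 2*1/331 = -1/167 - 2/331 = -665/55277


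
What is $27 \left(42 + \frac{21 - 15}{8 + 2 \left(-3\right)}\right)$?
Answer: $1215$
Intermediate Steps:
$27 \left(42 + \frac{21 - 15}{8 + 2 \left(-3\right)}\right) = 27 \left(42 + \frac{6}{8 - 6}\right) = 27 \left(42 + \frac{6}{2}\right) = 27 \left(42 + 6 \cdot \frac{1}{2}\right) = 27 \left(42 + 3\right) = 27 \cdot 45 = 1215$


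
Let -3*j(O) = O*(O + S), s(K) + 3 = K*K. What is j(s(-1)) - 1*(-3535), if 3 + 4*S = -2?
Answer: 21197/6 ≈ 3532.8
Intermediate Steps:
S = -5/4 (S = -¾ + (¼)*(-2) = -¾ - ½ = -5/4 ≈ -1.2500)
s(K) = -3 + K² (s(K) = -3 + K*K = -3 + K²)
j(O) = -O*(-5/4 + O)/3 (j(O) = -O*(O - 5/4)/3 = -O*(-5/4 + O)/3)
j(s(-1)) - 1*(-3535) = (-3 + (-1)²)*(5 - 4*(-3 + (-1)²))/12 - 1*(-3535) = (-3 + 1)*(5 - 4*(-3 + 1))/12 + 3535 = (1/12)*(-2)*(5 - 4*(-2)) + 3535 = (1/12)*(-2)*(5 + 8) + 3535 = (1/12)*(-2)*13 + 3535 = -13/6 + 3535 = 21197/6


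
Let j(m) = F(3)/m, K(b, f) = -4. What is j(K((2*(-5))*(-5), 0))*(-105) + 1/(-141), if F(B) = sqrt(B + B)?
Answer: -1/141 + 105*sqrt(6)/4 ≈ 64.292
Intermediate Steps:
F(B) = sqrt(2)*sqrt(B) (F(B) = sqrt(2*B) = sqrt(2)*sqrt(B))
j(m) = sqrt(6)/m (j(m) = (sqrt(2)*sqrt(3))/m = sqrt(6)/m)
j(K((2*(-5))*(-5), 0))*(-105) + 1/(-141) = (sqrt(6)/(-4))*(-105) + 1/(-141) = (sqrt(6)*(-1/4))*(-105) - 1/141 = -sqrt(6)/4*(-105) - 1/141 = 105*sqrt(6)/4 - 1/141 = -1/141 + 105*sqrt(6)/4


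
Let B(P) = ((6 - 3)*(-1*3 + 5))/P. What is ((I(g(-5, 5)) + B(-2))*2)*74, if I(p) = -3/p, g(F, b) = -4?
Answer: -333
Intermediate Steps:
B(P) = 6/P (B(P) = (3*(-3 + 5))/P = (3*2)/P = 6/P)
((I(g(-5, 5)) + B(-2))*2)*74 = ((-3/(-4) + 6/(-2))*2)*74 = ((-3*(-1/4) + 6*(-1/2))*2)*74 = ((3/4 - 3)*2)*74 = -9/4*2*74 = -9/2*74 = -333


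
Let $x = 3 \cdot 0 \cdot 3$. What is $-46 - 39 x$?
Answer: $-46$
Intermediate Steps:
$x = 0$ ($x = 0 \cdot 3 = 0$)
$-46 - 39 x = -46 - 0 = -46 + 0 = -46$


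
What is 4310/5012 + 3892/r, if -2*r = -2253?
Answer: 24361919/5646018 ≈ 4.3149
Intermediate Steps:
r = 2253/2 (r = -½*(-2253) = 2253/2 ≈ 1126.5)
4310/5012 + 3892/r = 4310/5012 + 3892/(2253/2) = 4310*(1/5012) + 3892*(2/2253) = 2155/2506 + 7784/2253 = 24361919/5646018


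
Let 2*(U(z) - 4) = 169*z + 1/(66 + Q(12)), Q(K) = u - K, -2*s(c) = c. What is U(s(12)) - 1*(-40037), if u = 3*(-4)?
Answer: 3320857/84 ≈ 39534.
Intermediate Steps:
u = -12
s(c) = -c/2
Q(K) = -12 - K
U(z) = 337/84 + 169*z/2 (U(z) = 4 + (169*z + 1/(66 + (-12 - 1*12)))/2 = 4 + (169*z + 1/(66 + (-12 - 12)))/2 = 4 + (169*z + 1/(66 - 24))/2 = 4 + (169*z + 1/42)/2 = 4 + (1/42 + 169*z)/2 = 4 + (1/84 + 169*z/2) = 337/84 + 169*z/2)
U(s(12)) - 1*(-40037) = (337/84 + 169*(-½*12)/2) - 1*(-40037) = (337/84 + (169/2)*(-6)) + 40037 = (337/84 - 507) + 40037 = -42251/84 + 40037 = 3320857/84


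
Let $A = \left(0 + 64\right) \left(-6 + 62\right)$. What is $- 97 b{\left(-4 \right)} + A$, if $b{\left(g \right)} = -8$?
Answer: $4360$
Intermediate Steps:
$A = 3584$ ($A = 64 \cdot 56 = 3584$)
$- 97 b{\left(-4 \right)} + A = \left(-97\right) \left(-8\right) + 3584 = 776 + 3584 = 4360$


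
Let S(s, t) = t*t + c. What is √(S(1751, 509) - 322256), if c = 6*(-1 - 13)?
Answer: 7*I*√1291 ≈ 251.51*I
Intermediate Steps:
c = -84 (c = 6*(-14) = -84)
S(s, t) = -84 + t² (S(s, t) = t*t - 84 = t² - 84 = -84 + t²)
√(S(1751, 509) - 322256) = √((-84 + 509²) - 322256) = √((-84 + 259081) - 322256) = √(258997 - 322256) = √(-63259) = 7*I*√1291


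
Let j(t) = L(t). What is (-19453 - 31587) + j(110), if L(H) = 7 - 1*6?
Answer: -51039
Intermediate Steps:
L(H) = 1 (L(H) = 7 - 6 = 1)
j(t) = 1
(-19453 - 31587) + j(110) = (-19453 - 31587) + 1 = -51040 + 1 = -51039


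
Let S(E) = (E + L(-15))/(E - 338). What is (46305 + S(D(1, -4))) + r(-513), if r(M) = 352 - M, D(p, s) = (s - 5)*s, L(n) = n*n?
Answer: 14245079/302 ≈ 47169.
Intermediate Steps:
L(n) = n²
D(p, s) = s*(-5 + s) (D(p, s) = (-5 + s)*s = s*(-5 + s))
S(E) = (225 + E)/(-338 + E) (S(E) = (E + (-15)²)/(E - 338) = (E + 225)/(-338 + E) = (225 + E)/(-338 + E))
(46305 + S(D(1, -4))) + r(-513) = (46305 + (225 - 4*(-5 - 4))/(-338 - 4*(-5 - 4))) + (352 - 1*(-513)) = (46305 + (225 - 4*(-9))/(-338 - 4*(-9))) + (352 + 513) = (46305 + (225 + 36)/(-338 + 36)) + 865 = (46305 + 261/(-302)) + 865 = (46305 - 1/302*261) + 865 = (46305 - 261/302) + 865 = 13983849/302 + 865 = 14245079/302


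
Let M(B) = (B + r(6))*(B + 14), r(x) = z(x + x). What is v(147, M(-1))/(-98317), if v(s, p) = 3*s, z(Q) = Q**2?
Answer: -441/98317 ≈ -0.0044855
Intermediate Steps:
r(x) = 4*x**2 (r(x) = (x + x)**2 = (2*x)**2 = 4*x**2)
M(B) = (14 + B)*(144 + B) (M(B) = (B + 4*6**2)*(B + 14) = (B + 4*36)*(14 + B) = (B + 144)*(14 + B) = (144 + B)*(14 + B) = (14 + B)*(144 + B))
v(147, M(-1))/(-98317) = (3*147)/(-98317) = 441*(-1/98317) = -441/98317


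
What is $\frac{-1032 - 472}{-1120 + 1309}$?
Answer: $- \frac{1504}{189} \approx -7.9577$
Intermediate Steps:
$\frac{-1032 - 472}{-1120 + 1309} = - \frac{1504}{189}$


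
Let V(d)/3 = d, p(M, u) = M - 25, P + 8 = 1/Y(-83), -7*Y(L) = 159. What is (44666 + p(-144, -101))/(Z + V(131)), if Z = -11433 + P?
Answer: -7075023/1756639 ≈ -4.0276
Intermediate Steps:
Y(L) = -159/7 (Y(L) = -1/7*159 = -159/7)
P = -1279/159 (P = -8 + 1/(-159/7) = -8 - 7/159 = -1279/159 ≈ -8.0440)
p(M, u) = -25 + M
V(d) = 3*d
Z = -1819126/159 (Z = -11433 - 1279/159 = -1819126/159 ≈ -11441.)
(44666 + p(-144, -101))/(Z + V(131)) = (44666 + (-25 - 144))/(-1819126/159 + 3*131) = (44666 - 169)/(-1819126/159 + 393) = 44497/(-1756639/159) = 44497*(-159/1756639) = -7075023/1756639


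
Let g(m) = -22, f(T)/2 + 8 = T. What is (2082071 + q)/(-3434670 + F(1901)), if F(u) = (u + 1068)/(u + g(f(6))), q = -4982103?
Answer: 5449160128/6453741961 ≈ 0.84434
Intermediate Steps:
f(T) = -16 + 2*T
F(u) = (1068 + u)/(-22 + u) (F(u) = (u + 1068)/(u - 22) = (1068 + u)/(-22 + u))
(2082071 + q)/(-3434670 + F(1901)) = (2082071 - 4982103)/(-3434670 + (1068 + 1901)/(-22 + 1901)) = -2900032/(-3434670 + 2969/1879) = -2900032/(-6453741961/1879) = -2900032*(-1879/6453741961) = 5449160128/6453741961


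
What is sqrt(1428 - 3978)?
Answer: 5*I*sqrt(102) ≈ 50.497*I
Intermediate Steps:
sqrt(1428 - 3978) = sqrt(-2550) = 5*I*sqrt(102)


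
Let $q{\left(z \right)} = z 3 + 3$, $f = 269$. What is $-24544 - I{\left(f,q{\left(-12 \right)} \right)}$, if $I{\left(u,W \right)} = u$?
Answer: $-24813$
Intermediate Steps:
$q{\left(z \right)} = 3 + 3 z$ ($q{\left(z \right)} = 3 z + 3 = 3 + 3 z$)
$-24544 - I{\left(f,q{\left(-12 \right)} \right)} = -24544 - 269 = -24813$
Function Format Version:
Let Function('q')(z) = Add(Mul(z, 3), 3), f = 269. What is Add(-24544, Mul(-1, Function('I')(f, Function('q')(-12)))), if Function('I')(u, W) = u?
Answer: -24813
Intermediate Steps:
Function('q')(z) = Add(3, Mul(3, z)) (Function('q')(z) = Add(Mul(3, z), 3) = Add(3, Mul(3, z)))
Add(-24544, Mul(-1, Function('I')(f, Function('q')(-12)))) = Add(-24544, Mul(-1, 269)) = Add(-24544, -269) = -24813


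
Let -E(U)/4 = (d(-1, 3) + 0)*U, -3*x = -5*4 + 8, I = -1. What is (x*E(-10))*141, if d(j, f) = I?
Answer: -22560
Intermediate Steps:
d(j, f) = -1
x = 4 (x = -(-5*4 + 8)/3 = -(-20 + 8)/3 = -⅓*(-12) = 4)
E(U) = 4*U (E(U) = -4*(-1 + 0)*U = -(-4)*U = 4*U)
(x*E(-10))*141 = (4*(4*(-10)))*141 = (4*(-40))*141 = -160*141 = -22560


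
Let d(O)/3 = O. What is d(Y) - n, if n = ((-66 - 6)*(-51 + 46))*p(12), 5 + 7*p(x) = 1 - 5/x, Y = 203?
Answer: 5853/7 ≈ 836.14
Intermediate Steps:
d(O) = 3*O
p(x) = -4/7 - 5/(7*x) (p(x) = -5/7 + (1 - 5/x)/7 = -5/7 + (⅐ - 5/(7*x)) = -4/7 - 5/(7*x))
n = -1590/7 (n = ((-66 - 6)*(-51 + 46))*((⅐)*(-5 - 4*12)/12) = (-72*(-5))*((⅐)*(1/12)*(-5 - 48)) = 360*((⅐)*(1/12)*(-53)) = 360*(-53/84) = -1590/7 ≈ -227.14)
d(Y) - n = 3*203 - 1*(-1590/7) = 609 + 1590/7 = 5853/7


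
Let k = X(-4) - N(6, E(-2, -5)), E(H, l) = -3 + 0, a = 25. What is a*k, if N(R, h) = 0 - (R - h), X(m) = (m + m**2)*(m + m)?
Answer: -2175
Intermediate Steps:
E(H, l) = -3
X(m) = 2*m*(m + m**2) (X(m) = (m + m**2)*(2*m) = 2*m*(m + m**2))
N(R, h) = h - R (N(R, h) = 0 + (h - R) = h - R)
k = -87 (k = 2*(-4)**2*(1 - 4) - (-3 - 1*6) = 2*16*(-3) - (-3 - 6) = -96 - 1*(-9) = -96 + 9 = -87)
a*k = 25*(-87) = -2175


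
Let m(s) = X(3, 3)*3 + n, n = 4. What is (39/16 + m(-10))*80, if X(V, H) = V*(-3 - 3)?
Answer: -3805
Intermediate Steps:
X(V, H) = -6*V (X(V, H) = V*(-6) = -6*V)
m(s) = -50 (m(s) = -6*3*3 + 4 = -18*3 + 4 = -54 + 4 = -50)
(39/16 + m(-10))*80 = (39/16 - 50)*80 = -761/16*80 = -3805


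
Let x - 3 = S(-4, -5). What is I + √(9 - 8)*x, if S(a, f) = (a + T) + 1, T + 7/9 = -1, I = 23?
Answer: 191/9 ≈ 21.222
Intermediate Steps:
T = -16/9 (T = -7/9 - 1 = -16/9 ≈ -1.7778)
S(a, f) = -7/9 + a (S(a, f) = (a - 16/9) + 1 = (-16/9 + a) + 1 = -7/9 + a)
x = -16/9 (x = 3 + (-7/9 - 4) = 3 - 43/9 = -16/9 ≈ -1.7778)
I + √(9 - 8)*x = 23 + √(9 - 8)*(-16/9) = 23 + √1*(-16/9) = 23 + 1*(-16/9) = 23 - 16/9 = 191/9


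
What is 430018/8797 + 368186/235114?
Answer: 52171092147/1034148929 ≈ 50.448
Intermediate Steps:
430018/8797 + 368186/235114 = 430018*(1/8797) + 368186*(1/235114) = 430018/8797 + 184093/117557 = 52171092147/1034148929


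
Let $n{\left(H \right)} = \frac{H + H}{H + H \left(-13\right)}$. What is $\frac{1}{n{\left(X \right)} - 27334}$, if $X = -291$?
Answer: $- \frac{6}{164005} \approx -3.6584 \cdot 10^{-5}$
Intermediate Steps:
$n{\left(H \right)} = - \frac{1}{6}$ ($n{\left(H \right)} = \frac{2 H}{H - 13 H} = \frac{2 H}{\left(-12\right) H} = 2 H \left(- \frac{1}{12 H}\right) = - \frac{1}{6}$)
$\frac{1}{n{\left(X \right)} - 27334} = \frac{1}{- \frac{1}{6} - 27334} = \frac{1}{- \frac{164005}{6}} = - \frac{6}{164005}$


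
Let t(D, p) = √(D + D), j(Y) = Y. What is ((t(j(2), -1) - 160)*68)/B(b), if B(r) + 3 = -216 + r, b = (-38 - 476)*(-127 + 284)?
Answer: 10744/80917 ≈ 0.13278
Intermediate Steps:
b = -80698 (b = -514*157 = -80698)
t(D, p) = √2*√D (t(D, p) = √(2*D) = √2*√D)
B(r) = -219 + r (B(r) = -3 + (-216 + r) = -219 + r)
((t(j(2), -1) - 160)*68)/B(b) = ((√2*√2 - 160)*68)/(-219 - 80698) = ((2 - 160)*68)/(-80917) = -158*68*(-1/80917) = -10744*(-1/80917) = 10744/80917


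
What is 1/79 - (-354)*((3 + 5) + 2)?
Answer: 279661/79 ≈ 3540.0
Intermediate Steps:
1/79 - (-354)*((3 + 5) + 2) = 1/79 - (-354)*(8 + 2) = 1/79 - (-354)*10 = 1/79 - 118*(-30) = 1/79 + 3540 = 279661/79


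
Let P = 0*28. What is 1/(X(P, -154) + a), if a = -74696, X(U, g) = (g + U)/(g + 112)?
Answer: -3/224077 ≈ -1.3388e-5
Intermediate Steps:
P = 0
X(U, g) = (U + g)/(112 + g)
1/(X(P, -154) + a) = 1/((0 - 154)/(112 - 154) - 74696) = 1/(-154/(-42) - 74696) = 1/(-1/42*(-154) - 74696) = 1/(11/3 - 74696) = 1/(-224077/3) = -3/224077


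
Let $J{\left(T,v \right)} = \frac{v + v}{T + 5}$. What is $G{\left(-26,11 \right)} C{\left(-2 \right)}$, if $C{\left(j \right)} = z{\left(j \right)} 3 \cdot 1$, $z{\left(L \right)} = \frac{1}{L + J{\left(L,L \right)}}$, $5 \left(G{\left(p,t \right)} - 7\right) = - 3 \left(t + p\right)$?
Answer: $- \frac{72}{5} \approx -14.4$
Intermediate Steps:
$J{\left(T,v \right)} = \frac{2 v}{5 + T}$
$G{\left(p,t \right)} = 7 - \frac{3 p}{5} - \frac{3 t}{5}$ ($G{\left(p,t \right)} = 7 + \frac{\left(-3\right) \left(t + p\right)}{5} = 7 + \frac{\left(-3\right) \left(p + t\right)}{5} = 7 + \frac{- 3 p - 3 t}{5} = 7 - \left(\frac{3 p}{5} + \frac{3 t}{5}\right) = 7 - \frac{3 p}{5} - \frac{3 t}{5}$)
$z{\left(L \right)} = \frac{1}{L + \frac{2 L}{5 + L}}$
$C{\left(j \right)} = \frac{3 \left(5 + j\right)}{j \left(7 + j\right)}$ ($C{\left(j \right)} = \frac{5 + j}{j \left(7 + j\right)} 3 \cdot 1 = \frac{3 \left(5 + j\right)}{j \left(7 + j\right)} 1 = \frac{3 \left(5 + j\right)}{j \left(7 + j\right)}$)
$G{\left(-26,11 \right)} C{\left(-2 \right)} = \left(7 - - \frac{78}{5} - \frac{33}{5}\right) \frac{3 \left(5 - 2\right)}{\left(-2\right) \left(7 - 2\right)} = \left(7 + \frac{78}{5} - \frac{33}{5}\right) 3 \left(- \frac{1}{2}\right) \frac{1}{5} \cdot 3 = 16 \cdot 3 \left(- \frac{1}{2}\right) \frac{1}{5} \cdot 3 = 16 \left(- \frac{9}{10}\right) = - \frac{72}{5}$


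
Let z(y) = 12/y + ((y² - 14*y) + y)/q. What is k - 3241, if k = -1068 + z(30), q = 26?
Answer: -278784/65 ≈ -4289.0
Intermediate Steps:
z(y) = 12/y - y/2 + y²/26 (z(y) = 12/y + ((y² - 14*y) + y)/26 = 12/y + (y² - 13*y)*(1/26) = 12/y + (-y/2 + y²/26) = 12/y - y/2 + y²/26)
k = -68119/65 (k = -1068 + (1/26)*(312 + 30²*(-13 + 30))/30 = -1068 + (1/26)*(1/30)*(312 + 900*17) = -1068 + (1/26)*(1/30)*(312 + 15300) = -1068 + (1/26)*(1/30)*15612 = -1068 + 1301/65 = -68119/65 ≈ -1048.0)
k - 3241 = -68119/65 - 3241 = -278784/65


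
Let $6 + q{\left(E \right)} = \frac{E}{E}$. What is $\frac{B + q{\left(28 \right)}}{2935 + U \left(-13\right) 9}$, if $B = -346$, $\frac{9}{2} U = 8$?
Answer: $- \frac{13}{101} \approx -0.12871$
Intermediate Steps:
$q{\left(E \right)} = -5$ ($q{\left(E \right)} = -6 + \frac{E}{E} = -6 + 1 = -5$)
$U = \frac{16}{9}$ ($U = \frac{2}{9} \cdot 8 = \frac{16}{9} \approx 1.7778$)
$\frac{B + q{\left(28 \right)}}{2935 + U \left(-13\right) 9} = \frac{-346 - 5}{2935 + \frac{16}{9} \left(-13\right) 9} = - \frac{351}{2935 - 208} = - \frac{351}{2727} = \left(-351\right) \frac{1}{2727} = - \frac{13}{101}$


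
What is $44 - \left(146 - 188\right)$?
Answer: $86$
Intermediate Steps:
$44 - \left(146 - 188\right) = 44 - -42 = 44 + 42 = 86$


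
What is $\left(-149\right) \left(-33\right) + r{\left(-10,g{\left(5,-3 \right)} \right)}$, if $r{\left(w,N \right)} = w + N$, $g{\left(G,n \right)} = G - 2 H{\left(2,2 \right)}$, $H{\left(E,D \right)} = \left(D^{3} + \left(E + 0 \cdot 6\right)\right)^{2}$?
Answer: $4712$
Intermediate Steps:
$H{\left(E,D \right)} = \left(E + D^{3}\right)^{2}$ ($H{\left(E,D \right)} = \left(D^{3} + \left(E + 0\right)\right)^{2} = \left(D^{3} + E\right)^{2} = \left(E + D^{3}\right)^{2}$)
$g{\left(G,n \right)} = -200 + G$ ($g{\left(G,n \right)} = G - 2 \left(2 + 2^{3}\right)^{2} = G - 2 \left(2 + 8\right)^{2} = G - 2 \cdot 10^{2} = G - 200 = -200 + G$)
$r{\left(w,N \right)} = N + w$
$\left(-149\right) \left(-33\right) + r{\left(-10,g{\left(5,-3 \right)} \right)} = \left(-149\right) \left(-33\right) + \left(\left(-200 + 5\right) - 10\right) = 4917 - 205 = 4712$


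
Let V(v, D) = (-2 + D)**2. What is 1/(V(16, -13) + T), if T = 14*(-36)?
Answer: -1/279 ≈ -0.0035842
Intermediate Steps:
T = -504
1/(V(16, -13) + T) = 1/((-2 - 13)**2 - 504) = 1/((-15)**2 - 504) = 1/(225 - 504) = 1/(-279) = -1/279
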